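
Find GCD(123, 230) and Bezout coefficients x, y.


Tabular extended Euclidean (each row: r = 123*s + 230*t):
r=123, s=1, t=0
r=230, s=0, t=1
q=0: r=123, s=1, t=0   [123*(1) + 230*(0) = 123]
q=1: r=107, s=-1, t=1   [123*(-1) + 230*(1) = 107]
q=1: r=16, s=2, t=-1   [123*(2) + 230*(-1) = 16]
q=6: r=11, s=-13, t=7   [123*(-13) + 230*(7) = 11]
q=1: r=5, s=15, t=-8   [123*(15) + 230*(-8) = 5]
q=2: r=1, s=-43, t=23   [123*(-43) + 230*(23) = 1]
q=5: r=0, s=230, t=-123   [123*(230) + 230*(-123) = 0]
GCD = 1; from the row with r=1: x=-43, y=23
Check: 123*(-43) + 230*(23) = -5289 + 5290 = 1

GCD = 1, x = -43, y = 23


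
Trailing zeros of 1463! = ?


floor(1463/5) = 292
floor(1463/25) = 58
floor(1463/125) = 11
floor(1463/625) = 2
Total = 363

363 trailing zeros


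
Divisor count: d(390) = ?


390 = 2^1 × 3^1 × 5^1 × 13^1
d(390) = (1+1) × (1+1) × (1+1) × (1+1) = 16

16 divisors


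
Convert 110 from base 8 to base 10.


110 (base 8) = 72 (decimal)
72 (decimal) = 72 (base 10)


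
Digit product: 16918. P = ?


1 × 6 × 9 × 1 × 8 = 432


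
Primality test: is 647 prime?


Check divisors up to sqrt(647) = 25.4362
No divisors found.
647 is prime.

Yes, 647 is prime


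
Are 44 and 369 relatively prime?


Euclidean algorithm:
369 = 8 * 44 + 17
44 = 2 * 17 + 10
17 = 1 * 10 + 7
10 = 1 * 7 + 3
7 = 2 * 3 + 1
3 = 3 * 1 + 0
GCD(44, 369) = 1

Yes, coprime (GCD = 1)


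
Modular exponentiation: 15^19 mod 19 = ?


15^1 mod 19 = 15
15^2 mod 19 = 16
15^3 mod 19 = 12
15^4 mod 19 = 9
15^5 mod 19 = 2
15^6 mod 19 = 11
15^7 mod 19 = 13
15^8 mod 19 = 5
15^9 mod 19 = 18
15^10 mod 19 = 4
15^11 mod 19 = 3
15^12 mod 19 = 7
15^13 mod 19 = 10
15^14 mod 19 = 17
15^15 mod 19 = 8
15^16 mod 19 = 6
15^17 mod 19 = 14
15^18 mod 19 = 1
15^19 mod 19 = 15


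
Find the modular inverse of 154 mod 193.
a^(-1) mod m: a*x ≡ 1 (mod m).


Use the extended Euclidean algorithm on (193, 154); each row r = 193*s + 154*t:
r=193, s=1, t=0
r=154, s=0, t=1
q=1: r=39, s=1, t=-1   [193*(1) + 154*(-1) = 39]
q=3: r=37, s=-3, t=4   [193*(-3) + 154*(4) = 37]
q=1: r=2, s=4, t=-5   [193*(4) + 154*(-5) = 2]
q=18: r=1, s=-75, t=94   [193*(-75) + 154*(94) = 1]
q=2: r=0, s=154, t=-193   [193*(154) + 154*(-193) = 0]
GCD = 1 with t = 94, so 154*(94) ≡ 1 (mod 193)
Inverse = 94 mod 193 = 94
Check: 154 * 94 = 14476 ≡ 1 (mod 193)

154^(-1) ≡ 94 (mod 193)


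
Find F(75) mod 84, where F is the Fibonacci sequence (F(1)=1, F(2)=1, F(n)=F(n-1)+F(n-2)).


F(k) mod 84 for k=1..75:
1, 1, 2, 3, 5, 8, 13, 21, 34, 55, 5, 60, 65, 41, 22, 63, 1, 64, 65, 45, 26, 71, 13, 0, 13, 13, 26, 39, 65, 20, 1, 21, 22, 43, 65, 24, 5, 29, 34, 63, 13, 76, 5, 81, 2, 83, 1, 0, 1, 1, 2, 3, 5, 8, 13, 21, 34, 55, 5, 60, 65, 41, 22, 63, 1, 64, 65, 45, 26, 71, 13, 0, 13, 13, 26
F(75) mod 84 = 26


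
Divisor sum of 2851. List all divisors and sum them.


Divisors of 2851: 1, 2851
Sum = 1 + 2851 = 2852

σ(2851) = 2852


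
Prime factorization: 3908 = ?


3908 / 2 = 1954
1954 / 2 = 977
977 / 977 = 1
3908 = 2^2 × 977


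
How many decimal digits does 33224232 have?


33224232 has 8 digits in base 10
floor(log10(33224232)) + 1 = floor(7.5215) + 1 = 8

8 digits (base 10)


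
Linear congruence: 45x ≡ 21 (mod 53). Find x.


GCD(45, 53) = 1, unique solution
a^(-1) mod 53 = 33
x = 33 * 21 mod 53 = 4

x ≡ 4 (mod 53)


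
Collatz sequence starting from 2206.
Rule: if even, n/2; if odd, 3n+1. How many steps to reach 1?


2206 → 1103 → 3310 → 1655 → 4966 → 2483 → 7450 → 3725 → 11176 → 5588 → 2794 → 1397 → 4192 → 2096 → 1048 → 524 → 262 → 131 → 394 → 197 → 592 → 296 → 148 → 74 → 37 → 112 → 56 → 28 → 14 → 7 → 22 → 11 → 34 → 17 → 52 → 26 → 13 → 40 → 20 → 10 → 5 → 16 → 8 → 4 → 2 → 1
Total steps = 45

45 steps


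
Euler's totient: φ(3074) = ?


3074 = 2 × 29 × 53
Prime factors: 2, 29, 53
φ(3074) = 3074 × (1-1/2) × (1-1/29) × (1-1/53)
= 3074 × 1/2 × 28/29 × 52/53 = 1456

φ(3074) = 1456


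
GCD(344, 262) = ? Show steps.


344 = 1 * 262 + 82
262 = 3 * 82 + 16
82 = 5 * 16 + 2
16 = 8 * 2 + 0
GCD = 2


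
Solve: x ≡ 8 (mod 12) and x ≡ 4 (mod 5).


M = 12*5 = 60
M1 = M/12 = 5, M2 = M/5 = 12
M1^(-1) mod 12 = 5, M2^(-1) mod 5 = 3
x = 8*5*5 + 4*12*3 = 344
344 mod 60 = 44
Check: 44 mod 12 = 8 ✓, 44 mod 5 = 4 ✓

x ≡ 44 (mod 60)


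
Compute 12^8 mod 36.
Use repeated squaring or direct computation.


12^1 mod 36 = 12
12^2 mod 36 = 0
12^3 mod 36 = 0
12^4 mod 36 = 0
12^5 mod 36 = 0
12^6 mod 36 = 0
12^7 mod 36 = 0
12^8 mod 36 = 0


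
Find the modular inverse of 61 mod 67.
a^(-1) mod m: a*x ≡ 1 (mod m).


Use the extended Euclidean algorithm on (67, 61); each row r = 67*s + 61*t:
r=67, s=1, t=0
r=61, s=0, t=1
q=1: r=6, s=1, t=-1   [67*(1) + 61*(-1) = 6]
q=10: r=1, s=-10, t=11   [67*(-10) + 61*(11) = 1]
q=6: r=0, s=61, t=-67   [67*(61) + 61*(-67) = 0]
GCD = 1 with t = 11, so 61*(11) ≡ 1 (mod 67)
Inverse = 11 mod 67 = 11
Check: 61 * 11 = 671 ≡ 1 (mod 67)

61^(-1) ≡ 11 (mod 67)


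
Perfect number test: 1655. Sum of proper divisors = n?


Proper divisors of 1655: 1, 5, 331
Sum = 1 + 5 + 331 = 337

No, 1655 is not perfect (337 ≠ 1655)


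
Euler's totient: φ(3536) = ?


3536 = 2^4 × 13 × 17
Prime factors: 2, 13, 17
φ(3536) = 3536 × (1-1/2) × (1-1/13) × (1-1/17)
= 3536 × 1/2 × 12/13 × 16/17 = 1536

φ(3536) = 1536


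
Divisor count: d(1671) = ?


1671 = 3^1 × 557^1
d(1671) = (1+1) × (1+1) = 4

4 divisors


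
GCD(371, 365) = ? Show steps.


371 = 1 * 365 + 6
365 = 60 * 6 + 5
6 = 1 * 5 + 1
5 = 5 * 1 + 0
GCD = 1


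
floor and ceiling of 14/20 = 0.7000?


14/20 = 0.7000
floor = 0
ceil = 1

floor = 0, ceil = 1


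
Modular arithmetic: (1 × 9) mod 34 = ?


1 × 9 = 9
9 mod 34 = 9


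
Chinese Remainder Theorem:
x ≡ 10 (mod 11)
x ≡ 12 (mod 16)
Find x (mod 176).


M = 11*16 = 176
M1 = M/11 = 16, M2 = M/16 = 11
M1^(-1) mod 11 = 9, M2^(-1) mod 16 = 3
x = 10*16*9 + 12*11*3 = 1836
1836 mod 176 = 76
Check: 76 mod 11 = 10 ✓, 76 mod 16 = 12 ✓

x ≡ 76 (mod 176)


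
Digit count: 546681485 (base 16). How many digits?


546681485 in base 16 = 2095B28D
Number of digits = 8

8 digits (base 16)


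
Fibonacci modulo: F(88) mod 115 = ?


F(k) mod 115 for k=1..88:
1, 1, 2, 3, 5, 8, 13, 21, 34, 55, 89, 29, 3, 32, 35, 67, 102, 54, 41, 95, 21, 1, 22, 23, 45, 68, 113, 66, 64, 15, 79, 94, 58, 37, 95, 17, 112, 14, 11, 25, 36, 61, 97, 43, 25, 68, 93, 46, 24, 70, 94, 49, 28, 77, 105, 67, 57, 9, 66, 75, 26, 101, 12, 113, 10, 8, 18, 26, 44, 70, 114, 69, 68, 22, 90, 112, 87, 84, 56, 25, 81, 106, 72, 63, 20, 83, 103, 71
F(88) mod 115 = 71


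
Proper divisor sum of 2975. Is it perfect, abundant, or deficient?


Proper divisors: 1, 5, 7, 17, 25, 35, 85, 119, 175, 425, 595
Sum = 1 + 5 + 7 + 17 + 25 + 35 + 85 + 119 + 175 + 425 + 595 = 1489
1489 < 2975 → deficient

s(2975) = 1489 (deficient)


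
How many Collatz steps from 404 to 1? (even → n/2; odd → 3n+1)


404 → 202 → 101 → 304 → 152 → 76 → 38 → 19 → 58 → 29 → 88 → 44 → 22 → 11 → 34 → 17 → 52 → 26 → 13 → 40 → 20 → 10 → 5 → 16 → 8 → 4 → 2 → 1
Total steps = 27

27 steps


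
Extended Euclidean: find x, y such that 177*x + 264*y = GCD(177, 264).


Tabular extended Euclidean (each row: r = 177*s + 264*t):
r=177, s=1, t=0
r=264, s=0, t=1
q=0: r=177, s=1, t=0   [177*(1) + 264*(0) = 177]
q=1: r=87, s=-1, t=1   [177*(-1) + 264*(1) = 87]
q=2: r=3, s=3, t=-2   [177*(3) + 264*(-2) = 3]
q=29: r=0, s=-88, t=59   [177*(-88) + 264*(59) = 0]
GCD = 3; from the row with r=3: x=3, y=-2
Check: 177*(3) + 264*(-2) = 531 - 528 = 3

GCD = 3, x = 3, y = -2


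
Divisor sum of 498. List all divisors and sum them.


Divisors of 498: 1, 2, 3, 6, 83, 166, 249, 498
Sum = 1 + 2 + 3 + 6 + 83 + 166 + 249 + 498 = 1008

σ(498) = 1008


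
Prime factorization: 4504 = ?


4504 / 2 = 2252
2252 / 2 = 1126
1126 / 2 = 563
563 / 563 = 1
4504 = 2^3 × 563


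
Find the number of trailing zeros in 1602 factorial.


floor(1602/5) = 320
floor(1602/25) = 64
floor(1602/125) = 12
floor(1602/625) = 2
Total = 398

398 trailing zeros


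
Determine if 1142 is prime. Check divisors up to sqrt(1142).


1142 / 2 = 571 (exact division)
1142 is NOT prime.

No, 1142 is not prime


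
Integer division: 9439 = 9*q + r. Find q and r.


9439 = 9 * 1048 + 7
Check: 9432 + 7 = 9439

q = 1048, r = 7


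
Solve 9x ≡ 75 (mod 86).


GCD(9, 86) = 1, unique solution
a^(-1) mod 86 = 67
x = 67 * 75 mod 86 = 37

x ≡ 37 (mod 86)


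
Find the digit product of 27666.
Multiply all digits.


2 × 7 × 6 × 6 × 6 = 3024


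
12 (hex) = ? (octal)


12 (base 16) = 18 (decimal)
18 (decimal) = 22 (base 8)


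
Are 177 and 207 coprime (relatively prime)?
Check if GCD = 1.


Euclidean algorithm:
207 = 1 * 177 + 30
177 = 5 * 30 + 27
30 = 1 * 27 + 3
27 = 9 * 3 + 0
GCD(177, 207) = 3

No, not coprime (GCD = 3)


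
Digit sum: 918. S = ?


9 + 1 + 8 = 18


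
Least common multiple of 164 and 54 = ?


GCD(164, 54) = 2
LCM = 164*54/2 = 8856/2 = 4428

LCM = 4428


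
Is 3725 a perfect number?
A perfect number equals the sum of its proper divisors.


Proper divisors of 3725: 1, 5, 25, 149, 745
Sum = 1 + 5 + 25 + 149 + 745 = 925

No, 3725 is not perfect (925 ≠ 3725)


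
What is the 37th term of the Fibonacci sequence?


Sequence: 1, 1, 2, 3, 5, 8, 13, 21, 34, 55, 89, 144, 233, 377, 610, 987, 1597, 2584, 4181, 6765, 10946, 17711, 28657, 46368, 75025, 121393, 196418, 317811, 514229, 832040, 1346269, 2178309, 3524578, 5702887, 9227465, 14930352, 24157817
F(37) = 24157817


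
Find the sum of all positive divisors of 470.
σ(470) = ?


Divisors of 470: 1, 2, 5, 10, 47, 94, 235, 470
Sum = 1 + 2 + 5 + 10 + 47 + 94 + 235 + 470 = 864

σ(470) = 864


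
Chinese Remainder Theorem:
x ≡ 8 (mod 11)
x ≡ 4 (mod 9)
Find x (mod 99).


M = 11*9 = 99
M1 = M/11 = 9, M2 = M/9 = 11
M1^(-1) mod 11 = 5, M2^(-1) mod 9 = 5
x = 8*9*5 + 4*11*5 = 580
580 mod 99 = 85
Check: 85 mod 11 = 8 ✓, 85 mod 9 = 4 ✓

x ≡ 85 (mod 99)


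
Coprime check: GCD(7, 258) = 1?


Euclidean algorithm:
258 = 36 * 7 + 6
7 = 1 * 6 + 1
6 = 6 * 1 + 0
GCD(7, 258) = 1

Yes, coprime (GCD = 1)


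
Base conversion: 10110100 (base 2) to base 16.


10110100 (base 2) = 180 (decimal)
180 (decimal) = B4 (base 16)


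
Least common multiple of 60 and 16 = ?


GCD(60, 16) = 4
LCM = 60*16/4 = 960/4 = 240

LCM = 240


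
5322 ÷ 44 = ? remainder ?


5322 = 44 * 120 + 42
Check: 5280 + 42 = 5322

q = 120, r = 42


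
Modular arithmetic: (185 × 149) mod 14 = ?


185 × 149 = 27565
27565 mod 14 = 13


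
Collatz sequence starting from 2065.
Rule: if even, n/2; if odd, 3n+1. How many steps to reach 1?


2065 → 6196 → 3098 → 1549 → 4648 → 2324 → 1162 → 581 → 1744 → 872 → 436 → 218 → 109 → 328 → 164 → 82 → 41 → 124 → 62 → 31 → 94 → 47 → 142 → 71 → 214 → 107 → 322 → 161 → 484 → 242 → 121 → 364 → 182 → 91 → 274 → 137 → 412 → 206 → 103 → 310 → 155 → 466 → 233 → 700 → 350 → 175 → 526 → 263 → 790 → 395 → 1186 → 593 → 1780 → 890 → 445 → 1336 → 668 → 334 → 167 → 502 → 251 → 754 → 377 → 1132 → 566 → 283 → 850 → 425 → 1276 → 638 → 319 → 958 → 479 → 1438 → 719 → 2158 → 1079 → 3238 → 1619 → 4858 → 2429 → 7288 → 3644 → 1822 → 911 → 2734 → 1367 → 4102 → 2051 → 6154 → 3077 → 9232 → 4616 → 2308 → 1154 → 577 → 1732 → 866 → 433 → 1300 → 650 → 325 → 976 → 488 → 244 → 122 → 61 → 184 → 92 → 46 → 23 → 70 → 35 → 106 → 53 → 160 → 80 → 40 → 20 → 10 → 5 → 16 → 8 → 4 → 2 → 1
Total steps = 125

125 steps


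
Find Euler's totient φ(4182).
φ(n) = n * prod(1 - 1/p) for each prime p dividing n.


4182 = 2 × 3 × 17 × 41
Prime factors: 2, 3, 17, 41
φ(4182) = 4182 × (1-1/2) × (1-1/3) × (1-1/17) × (1-1/41)
= 4182 × 1/2 × 2/3 × 16/17 × 40/41 = 1280

φ(4182) = 1280


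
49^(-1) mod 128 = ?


Use the extended Euclidean algorithm on (128, 49); each row r = 128*s + 49*t:
r=128, s=1, t=0
r=49, s=0, t=1
q=2: r=30, s=1, t=-2   [128*(1) + 49*(-2) = 30]
q=1: r=19, s=-1, t=3   [128*(-1) + 49*(3) = 19]
q=1: r=11, s=2, t=-5   [128*(2) + 49*(-5) = 11]
q=1: r=8, s=-3, t=8   [128*(-3) + 49*(8) = 8]
q=1: r=3, s=5, t=-13   [128*(5) + 49*(-13) = 3]
q=2: r=2, s=-13, t=34   [128*(-13) + 49*(34) = 2]
q=1: r=1, s=18, t=-47   [128*(18) + 49*(-47) = 1]
q=2: r=0, s=-49, t=128   [128*(-49) + 49*(128) = 0]
GCD = 1 with t = -47, so 49*(-47) ≡ 1 (mod 128)
Inverse = -47 mod 128 = 81
Check: 49 * 81 = 3969 ≡ 1 (mod 128)

49^(-1) ≡ 81 (mod 128)


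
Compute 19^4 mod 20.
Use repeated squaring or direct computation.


19^1 mod 20 = 19
19^2 mod 20 = 1
19^3 mod 20 = 19
19^4 mod 20 = 1


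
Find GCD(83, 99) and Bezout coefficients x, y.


Tabular extended Euclidean (each row: r = 83*s + 99*t):
r=83, s=1, t=0
r=99, s=0, t=1
q=0: r=83, s=1, t=0   [83*(1) + 99*(0) = 83]
q=1: r=16, s=-1, t=1   [83*(-1) + 99*(1) = 16]
q=5: r=3, s=6, t=-5   [83*(6) + 99*(-5) = 3]
q=5: r=1, s=-31, t=26   [83*(-31) + 99*(26) = 1]
q=3: r=0, s=99, t=-83   [83*(99) + 99*(-83) = 0]
GCD = 1; from the row with r=1: x=-31, y=26
Check: 83*(-31) + 99*(26) = -2573 + 2574 = 1

GCD = 1, x = -31, y = 26


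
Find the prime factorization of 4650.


4650 / 2 = 2325
2325 / 3 = 775
775 / 5 = 155
155 / 5 = 31
31 / 31 = 1
4650 = 2 × 3 × 5^2 × 31


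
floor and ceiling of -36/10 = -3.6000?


-36/10 = -3.6000
floor = -4
ceil = -3

floor = -4, ceil = -3


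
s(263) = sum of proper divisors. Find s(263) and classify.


Proper divisors: 1
Sum = 1 = 1
1 < 263 → deficient

s(263) = 1 (deficient)


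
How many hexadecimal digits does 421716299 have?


421716299 in base 16 = 1922E14B
Number of digits = 8

8 digits (base 16)


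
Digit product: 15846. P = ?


1 × 5 × 8 × 4 × 6 = 960


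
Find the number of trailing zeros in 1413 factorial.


floor(1413/5) = 282
floor(1413/25) = 56
floor(1413/125) = 11
floor(1413/625) = 2
Total = 351

351 trailing zeros


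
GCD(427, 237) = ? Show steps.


427 = 1 * 237 + 190
237 = 1 * 190 + 47
190 = 4 * 47 + 2
47 = 23 * 2 + 1
2 = 2 * 1 + 0
GCD = 1


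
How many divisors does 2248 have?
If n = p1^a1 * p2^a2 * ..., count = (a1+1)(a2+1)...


2248 = 2^3 × 281^1
d(2248) = (3+1) × (1+1) = 8

8 divisors


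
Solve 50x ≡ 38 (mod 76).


GCD(50, 76) = 2 divides 38
Divide: 25x ≡ 19 (mod 38)
x ≡ 19 (mod 38)


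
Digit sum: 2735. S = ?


2 + 7 + 3 + 5 = 17


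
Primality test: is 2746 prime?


2746 / 2 = 1373 (exact division)
2746 is NOT prime.

No, 2746 is not prime


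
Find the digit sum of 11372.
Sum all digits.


1 + 1 + 3 + 7 + 2 = 14


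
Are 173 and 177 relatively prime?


Euclidean algorithm:
177 = 1 * 173 + 4
173 = 43 * 4 + 1
4 = 4 * 1 + 0
GCD(173, 177) = 1

Yes, coprime (GCD = 1)


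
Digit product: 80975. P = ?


8 × 0 × 9 × 7 × 5 = 0


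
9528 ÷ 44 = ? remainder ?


9528 = 44 * 216 + 24
Check: 9504 + 24 = 9528

q = 216, r = 24


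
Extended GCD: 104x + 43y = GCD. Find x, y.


Tabular extended Euclidean (each row: r = 104*s + 43*t):
r=104, s=1, t=0
r=43, s=0, t=1
q=2: r=18, s=1, t=-2   [104*(1) + 43*(-2) = 18]
q=2: r=7, s=-2, t=5   [104*(-2) + 43*(5) = 7]
q=2: r=4, s=5, t=-12   [104*(5) + 43*(-12) = 4]
q=1: r=3, s=-7, t=17   [104*(-7) + 43*(17) = 3]
q=1: r=1, s=12, t=-29   [104*(12) + 43*(-29) = 1]
q=3: r=0, s=-43, t=104   [104*(-43) + 43*(104) = 0]
GCD = 1; from the row with r=1: x=12, y=-29
Check: 104*(12) + 43*(-29) = 1248 - 1247 = 1

GCD = 1, x = 12, y = -29


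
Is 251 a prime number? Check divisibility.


Check divisors up to sqrt(251) = 15.8430
No divisors found.
251 is prime.

Yes, 251 is prime


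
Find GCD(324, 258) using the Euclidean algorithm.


324 = 1 * 258 + 66
258 = 3 * 66 + 60
66 = 1 * 60 + 6
60 = 10 * 6 + 0
GCD = 6


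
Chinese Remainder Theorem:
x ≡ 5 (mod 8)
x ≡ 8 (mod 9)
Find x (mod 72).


M = 8*9 = 72
M1 = M/8 = 9, M2 = M/9 = 8
M1^(-1) mod 8 = 1, M2^(-1) mod 9 = 8
x = 5*9*1 + 8*8*8 = 557
557 mod 72 = 53
Check: 53 mod 8 = 5 ✓, 53 mod 9 = 8 ✓

x ≡ 53 (mod 72)


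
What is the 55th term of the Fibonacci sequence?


Sequence: 1, 1, 2, 3, 5, 8, 13, 21, 34, 55, 89, 144, 233, 377, 610, 987, 1597, 2584, 4181, 6765, 10946, 17711, 28657, 46368, 75025, 121393, 196418, 317811, 514229, 832040, 1346269, 2178309, 3524578, 5702887, 9227465, 14930352, 24157817, 39088169, 63245986, 102334155, 165580141, 267914296, 433494437, 701408733, 1134903170, 1836311903, 2971215073, 4807526976, 7778742049, 12586269025, 20365011074, 32951280099, 53316291173, 86267571272, 139583862445
F(55) = 139583862445


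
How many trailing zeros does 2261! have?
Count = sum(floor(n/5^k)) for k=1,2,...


floor(2261/5) = 452
floor(2261/25) = 90
floor(2261/125) = 18
floor(2261/625) = 3
Total = 563

563 trailing zeros


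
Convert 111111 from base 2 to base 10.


111111 (base 2) = 63 (decimal)
63 (decimal) = 63 (base 10)


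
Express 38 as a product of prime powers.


38 / 2 = 19
19 / 19 = 1
38 = 2 × 19


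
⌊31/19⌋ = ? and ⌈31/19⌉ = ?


31/19 = 1.6316
floor = 1
ceil = 2

floor = 1, ceil = 2


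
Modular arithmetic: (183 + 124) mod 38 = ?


183 + 124 = 307
307 mod 38 = 3


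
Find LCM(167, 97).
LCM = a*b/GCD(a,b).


GCD(167, 97) = 1
LCM = 167*97/1 = 16199/1 = 16199

LCM = 16199


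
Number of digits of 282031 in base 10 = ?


282031 has 6 digits in base 10
floor(log10(282031)) + 1 = floor(5.4503) + 1 = 6

6 digits (base 10)


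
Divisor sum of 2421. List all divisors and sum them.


Divisors of 2421: 1, 3, 9, 269, 807, 2421
Sum = 1 + 3 + 9 + 269 + 807 + 2421 = 3510

σ(2421) = 3510


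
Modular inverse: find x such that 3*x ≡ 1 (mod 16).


Use the extended Euclidean algorithm on (16, 3); each row r = 16*s + 3*t:
r=16, s=1, t=0
r=3, s=0, t=1
q=5: r=1, s=1, t=-5   [16*(1) + 3*(-5) = 1]
q=3: r=0, s=-3, t=16   [16*(-3) + 3*(16) = 0]
GCD = 1 with t = -5, so 3*(-5) ≡ 1 (mod 16)
Inverse = -5 mod 16 = 11
Check: 3 * 11 = 33 ≡ 1 (mod 16)

3^(-1) ≡ 11 (mod 16)


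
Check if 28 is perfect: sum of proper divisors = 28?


Proper divisors of 28: 1, 2, 4, 7, 14
Sum = 1 + 2 + 4 + 7 + 14 = 28

Yes, 28 is perfect (28 = 28)


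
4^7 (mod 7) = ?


4^1 mod 7 = 4
4^2 mod 7 = 2
4^3 mod 7 = 1
4^4 mod 7 = 4
4^5 mod 7 = 2
4^6 mod 7 = 1
4^7 mod 7 = 4


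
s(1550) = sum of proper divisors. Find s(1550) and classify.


Proper divisors: 1, 2, 5, 10, 25, 31, 50, 62, 155, 310, 775
Sum = 1 + 2 + 5 + 10 + 25 + 31 + 50 + 62 + 155 + 310 + 775 = 1426
1426 < 1550 → deficient

s(1550) = 1426 (deficient)


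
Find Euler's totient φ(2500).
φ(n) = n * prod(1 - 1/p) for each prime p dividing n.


2500 = 2^2 × 5^4
Prime factors: 2, 5
φ(2500) = 2500 × (1-1/2) × (1-1/5)
= 2500 × 1/2 × 4/5 = 1000

φ(2500) = 1000


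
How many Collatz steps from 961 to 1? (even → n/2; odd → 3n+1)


961 → 2884 → 1442 → 721 → 2164 → 1082 → 541 → 1624 → 812 → 406 → 203 → 610 → 305 → 916 → 458 → 229 → 688 → 344 → 172 → 86 → 43 → 130 → 65 → 196 → 98 → 49 → 148 → 74 → 37 → 112 → 56 → 28 → 14 → 7 → 22 → 11 → 34 → 17 → 52 → 26 → 13 → 40 → 20 → 10 → 5 → 16 → 8 → 4 → 2 → 1
Total steps = 49

49 steps


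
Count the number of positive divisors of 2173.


2173 = 41^1 × 53^1
d(2173) = (1+1) × (1+1) = 4

4 divisors


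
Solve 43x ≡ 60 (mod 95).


GCD(43, 95) = 1, unique solution
a^(-1) mod 95 = 42
x = 42 * 60 mod 95 = 50

x ≡ 50 (mod 95)


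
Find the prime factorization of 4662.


4662 / 2 = 2331
2331 / 3 = 777
777 / 3 = 259
259 / 7 = 37
37 / 37 = 1
4662 = 2 × 3^2 × 7 × 37


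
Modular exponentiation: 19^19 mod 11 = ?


19^1 mod 11 = 8
19^2 mod 11 = 9
19^3 mod 11 = 6
19^4 mod 11 = 4
19^5 mod 11 = 10
19^6 mod 11 = 3
19^7 mod 11 = 2
19^8 mod 11 = 5
19^9 mod 11 = 7
19^10 mod 11 = 1
19^11 mod 11 = 8
19^12 mod 11 = 9
19^13 mod 11 = 6
19^14 mod 11 = 4
19^15 mod 11 = 10
19^16 mod 11 = 3
19^17 mod 11 = 2
19^18 mod 11 = 5
19^19 mod 11 = 7


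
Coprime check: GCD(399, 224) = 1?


Euclidean algorithm:
399 = 1 * 224 + 175
224 = 1 * 175 + 49
175 = 3 * 49 + 28
49 = 1 * 28 + 21
28 = 1 * 21 + 7
21 = 3 * 7 + 0
GCD(399, 224) = 7

No, not coprime (GCD = 7)


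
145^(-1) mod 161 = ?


Use the extended Euclidean algorithm on (161, 145); each row r = 161*s + 145*t:
r=161, s=1, t=0
r=145, s=0, t=1
q=1: r=16, s=1, t=-1   [161*(1) + 145*(-1) = 16]
q=9: r=1, s=-9, t=10   [161*(-9) + 145*(10) = 1]
q=16: r=0, s=145, t=-161   [161*(145) + 145*(-161) = 0]
GCD = 1 with t = 10, so 145*(10) ≡ 1 (mod 161)
Inverse = 10 mod 161 = 10
Check: 145 * 10 = 1450 ≡ 1 (mod 161)

145^(-1) ≡ 10 (mod 161)


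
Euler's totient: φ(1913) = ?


1913 = 1913
Prime factors: 1913
φ(1913) = 1913 × (1-1/1913)
= 1913 × 1912/1913 = 1912

φ(1913) = 1912


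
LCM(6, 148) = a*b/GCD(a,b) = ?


GCD(6, 148) = 2
LCM = 6*148/2 = 888/2 = 444

LCM = 444


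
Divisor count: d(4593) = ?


4593 = 3^1 × 1531^1
d(4593) = (1+1) × (1+1) = 4

4 divisors


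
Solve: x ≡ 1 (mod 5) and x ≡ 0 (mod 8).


M = 5*8 = 40
M1 = M/5 = 8, M2 = M/8 = 5
M1^(-1) mod 5 = 2, M2^(-1) mod 8 = 5
x = 1*8*2 + 0*5*5 = 16
16 mod 40 = 16
Check: 16 mod 5 = 1 ✓, 16 mod 8 = 0 ✓

x ≡ 16 (mod 40)


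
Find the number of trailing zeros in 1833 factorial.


floor(1833/5) = 366
floor(1833/25) = 73
floor(1833/125) = 14
floor(1833/625) = 2
Total = 455

455 trailing zeros


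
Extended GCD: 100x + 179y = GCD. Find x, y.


Tabular extended Euclidean (each row: r = 100*s + 179*t):
r=100, s=1, t=0
r=179, s=0, t=1
q=0: r=100, s=1, t=0   [100*(1) + 179*(0) = 100]
q=1: r=79, s=-1, t=1   [100*(-1) + 179*(1) = 79]
q=1: r=21, s=2, t=-1   [100*(2) + 179*(-1) = 21]
q=3: r=16, s=-7, t=4   [100*(-7) + 179*(4) = 16]
q=1: r=5, s=9, t=-5   [100*(9) + 179*(-5) = 5]
q=3: r=1, s=-34, t=19   [100*(-34) + 179*(19) = 1]
q=5: r=0, s=179, t=-100   [100*(179) + 179*(-100) = 0]
GCD = 1; from the row with r=1: x=-34, y=19
Check: 100*(-34) + 179*(19) = -3400 + 3401 = 1

GCD = 1, x = -34, y = 19


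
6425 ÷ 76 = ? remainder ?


6425 = 76 * 84 + 41
Check: 6384 + 41 = 6425

q = 84, r = 41


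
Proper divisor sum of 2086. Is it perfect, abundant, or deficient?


Proper divisors: 1, 2, 7, 14, 149, 298, 1043
Sum = 1 + 2 + 7 + 14 + 149 + 298 + 1043 = 1514
1514 < 2086 → deficient

s(2086) = 1514 (deficient)


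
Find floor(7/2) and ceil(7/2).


7/2 = 3.5000
floor = 3
ceil = 4

floor = 3, ceil = 4


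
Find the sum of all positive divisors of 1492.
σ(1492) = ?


Divisors of 1492: 1, 2, 4, 373, 746, 1492
Sum = 1 + 2 + 4 + 373 + 746 + 1492 = 2618

σ(1492) = 2618


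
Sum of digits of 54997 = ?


5 + 4 + 9 + 9 + 7 = 34


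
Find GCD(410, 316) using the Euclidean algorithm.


410 = 1 * 316 + 94
316 = 3 * 94 + 34
94 = 2 * 34 + 26
34 = 1 * 26 + 8
26 = 3 * 8 + 2
8 = 4 * 2 + 0
GCD = 2


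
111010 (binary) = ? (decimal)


111010 (base 2) = 58 (decimal)
58 (decimal) = 58 (base 10)


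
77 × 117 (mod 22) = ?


77 × 117 = 9009
9009 mod 22 = 11


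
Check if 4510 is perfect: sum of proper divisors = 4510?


Proper divisors of 4510: 1, 2, 5, 10, 11, 22, 41, 55, 82, 110, 205, 410, 451, 902, 2255
Sum = 1 + 2 + 5 + 10 + 11 + 22 + 41 + 55 + 82 + 110 + 205 + 410 + 451 + 902 + 2255 = 4562

No, 4510 is not perfect (4562 ≠ 4510)


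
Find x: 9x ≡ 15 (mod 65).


GCD(9, 65) = 1, unique solution
a^(-1) mod 65 = 29
x = 29 * 15 mod 65 = 45

x ≡ 45 (mod 65)


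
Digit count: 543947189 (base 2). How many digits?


543947189 in base 2 = 100000011010111111100110110101
Number of digits = 30

30 digits (base 2)


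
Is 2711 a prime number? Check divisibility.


Check divisors up to sqrt(2711) = 52.0673
No divisors found.
2711 is prime.

Yes, 2711 is prime


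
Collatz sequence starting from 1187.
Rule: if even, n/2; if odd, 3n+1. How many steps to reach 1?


1187 → 3562 → 1781 → 5344 → 2672 → 1336 → 668 → 334 → 167 → 502 → 251 → 754 → 377 → 1132 → 566 → 283 → 850 → 425 → 1276 → 638 → 319 → 958 → 479 → 1438 → 719 → 2158 → 1079 → 3238 → 1619 → 4858 → 2429 → 7288 → 3644 → 1822 → 911 → 2734 → 1367 → 4102 → 2051 → 6154 → 3077 → 9232 → 4616 → 2308 → 1154 → 577 → 1732 → 866 → 433 → 1300 → 650 → 325 → 976 → 488 → 244 → 122 → 61 → 184 → 92 → 46 → 23 → 70 → 35 → 106 → 53 → 160 → 80 → 40 → 20 → 10 → 5 → 16 → 8 → 4 → 2 → 1
Total steps = 75

75 steps


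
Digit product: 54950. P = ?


5 × 4 × 9 × 5 × 0 = 0


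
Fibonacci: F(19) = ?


Sequence: 1, 1, 2, 3, 5, 8, 13, 21, 34, 55, 89, 144, 233, 377, 610, 987, 1597, 2584, 4181
F(19) = 4181


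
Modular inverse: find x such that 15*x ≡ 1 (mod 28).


Use the extended Euclidean algorithm on (28, 15); each row r = 28*s + 15*t:
r=28, s=1, t=0
r=15, s=0, t=1
q=1: r=13, s=1, t=-1   [28*(1) + 15*(-1) = 13]
q=1: r=2, s=-1, t=2   [28*(-1) + 15*(2) = 2]
q=6: r=1, s=7, t=-13   [28*(7) + 15*(-13) = 1]
q=2: r=0, s=-15, t=28   [28*(-15) + 15*(28) = 0]
GCD = 1 with t = -13, so 15*(-13) ≡ 1 (mod 28)
Inverse = -13 mod 28 = 15
Check: 15 * 15 = 225 ≡ 1 (mod 28)

15^(-1) ≡ 15 (mod 28)


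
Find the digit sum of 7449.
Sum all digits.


7 + 4 + 4 + 9 = 24


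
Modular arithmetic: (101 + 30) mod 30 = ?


101 + 30 = 131
131 mod 30 = 11


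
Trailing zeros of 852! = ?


floor(852/5) = 170
floor(852/25) = 34
floor(852/125) = 6
floor(852/625) = 1
Total = 211

211 trailing zeros


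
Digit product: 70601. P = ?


7 × 0 × 6 × 0 × 1 = 0


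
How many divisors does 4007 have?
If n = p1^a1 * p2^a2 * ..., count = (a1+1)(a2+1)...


4007 = 4007^1
d(4007) = (1+1) = 2

2 divisors


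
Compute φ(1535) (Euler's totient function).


1535 = 5 × 307
Prime factors: 5, 307
φ(1535) = 1535 × (1-1/5) × (1-1/307)
= 1535 × 4/5 × 306/307 = 1224

φ(1535) = 1224


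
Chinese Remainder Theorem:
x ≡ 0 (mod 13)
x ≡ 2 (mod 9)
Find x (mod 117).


M = 13*9 = 117
M1 = M/13 = 9, M2 = M/9 = 13
M1^(-1) mod 13 = 3, M2^(-1) mod 9 = 7
x = 0*9*3 + 2*13*7 = 182
182 mod 117 = 65
Check: 65 mod 13 = 0 ✓, 65 mod 9 = 2 ✓

x ≡ 65 (mod 117)


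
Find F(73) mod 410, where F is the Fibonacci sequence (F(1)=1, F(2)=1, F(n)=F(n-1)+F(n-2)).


F(k) mod 410 for k=1..73:
1, 1, 2, 3, 5, 8, 13, 21, 34, 55, 89, 144, 233, 377, 200, 167, 367, 124, 81, 205, 286, 81, 367, 38, 405, 33, 28, 61, 89, 150, 239, 389, 218, 197, 5, 202, 207, 409, 206, 205, 1, 206, 207, 3, 210, 213, 13, 226, 239, 55, 294, 349, 233, 172, 405, 167, 162, 329, 81, 0, 81, 81, 162, 243, 405, 238, 233, 61, 294, 355, 239, 184, 13
F(73) mod 410 = 13


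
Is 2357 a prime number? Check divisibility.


Check divisors up to sqrt(2357) = 48.5489
No divisors found.
2357 is prime.

Yes, 2357 is prime


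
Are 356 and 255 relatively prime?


Euclidean algorithm:
356 = 1 * 255 + 101
255 = 2 * 101 + 53
101 = 1 * 53 + 48
53 = 1 * 48 + 5
48 = 9 * 5 + 3
5 = 1 * 3 + 2
3 = 1 * 2 + 1
2 = 2 * 1 + 0
GCD(356, 255) = 1

Yes, coprime (GCD = 1)


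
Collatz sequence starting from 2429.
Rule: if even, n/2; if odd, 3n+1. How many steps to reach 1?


2429 → 7288 → 3644 → 1822 → 911 → 2734 → 1367 → 4102 → 2051 → 6154 → 3077 → 9232 → 4616 → 2308 → 1154 → 577 → 1732 → 866 → 433 → 1300 → 650 → 325 → 976 → 488 → 244 → 122 → 61 → 184 → 92 → 46 → 23 → 70 → 35 → 106 → 53 → 160 → 80 → 40 → 20 → 10 → 5 → 16 → 8 → 4 → 2 → 1
Total steps = 45

45 steps


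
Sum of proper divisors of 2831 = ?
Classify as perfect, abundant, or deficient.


Proper divisors: 1, 19, 149
Sum = 1 + 19 + 149 = 169
169 < 2831 → deficient

s(2831) = 169 (deficient)


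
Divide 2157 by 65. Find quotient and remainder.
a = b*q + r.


2157 = 65 * 33 + 12
Check: 2145 + 12 = 2157

q = 33, r = 12


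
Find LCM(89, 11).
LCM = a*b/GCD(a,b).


GCD(89, 11) = 1
LCM = 89*11/1 = 979/1 = 979

LCM = 979


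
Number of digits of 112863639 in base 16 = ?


112863639 in base 16 = 6BA2997
Number of digits = 7

7 digits (base 16)


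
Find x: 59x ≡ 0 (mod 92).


GCD(59, 92) = 1, unique solution
a^(-1) mod 92 = 39
x = 39 * 0 mod 92 = 0

x ≡ 0 (mod 92)


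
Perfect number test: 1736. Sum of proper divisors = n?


Proper divisors of 1736: 1, 2, 4, 7, 8, 14, 28, 31, 56, 62, 124, 217, 248, 434, 868
Sum = 1 + 2 + 4 + 7 + 8 + 14 + 28 + 31 + 56 + 62 + 124 + 217 + 248 + 434 + 868 = 2104

No, 1736 is not perfect (2104 ≠ 1736)


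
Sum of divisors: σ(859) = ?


Divisors of 859: 1, 859
Sum = 1 + 859 = 860

σ(859) = 860


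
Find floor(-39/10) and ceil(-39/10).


-39/10 = -3.9000
floor = -4
ceil = -3

floor = -4, ceil = -3


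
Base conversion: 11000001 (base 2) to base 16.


11000001 (base 2) = 193 (decimal)
193 (decimal) = C1 (base 16)


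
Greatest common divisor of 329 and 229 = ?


329 = 1 * 229 + 100
229 = 2 * 100 + 29
100 = 3 * 29 + 13
29 = 2 * 13 + 3
13 = 4 * 3 + 1
3 = 3 * 1 + 0
GCD = 1


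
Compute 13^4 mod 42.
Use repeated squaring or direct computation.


13^1 mod 42 = 13
13^2 mod 42 = 1
13^3 mod 42 = 13
13^4 mod 42 = 1


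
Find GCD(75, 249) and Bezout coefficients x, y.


Tabular extended Euclidean (each row: r = 75*s + 249*t):
r=75, s=1, t=0
r=249, s=0, t=1
q=0: r=75, s=1, t=0   [75*(1) + 249*(0) = 75]
q=3: r=24, s=-3, t=1   [75*(-3) + 249*(1) = 24]
q=3: r=3, s=10, t=-3   [75*(10) + 249*(-3) = 3]
q=8: r=0, s=-83, t=25   [75*(-83) + 249*(25) = 0]
GCD = 3; from the row with r=3: x=10, y=-3
Check: 75*(10) + 249*(-3) = 750 - 747 = 3

GCD = 3, x = 10, y = -3


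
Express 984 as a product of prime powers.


984 / 2 = 492
492 / 2 = 246
246 / 2 = 123
123 / 3 = 41
41 / 41 = 1
984 = 2^3 × 3 × 41


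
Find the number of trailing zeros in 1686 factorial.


floor(1686/5) = 337
floor(1686/25) = 67
floor(1686/125) = 13
floor(1686/625) = 2
Total = 419

419 trailing zeros


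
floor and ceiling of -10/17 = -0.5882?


-10/17 = -0.5882
floor = -1
ceil = 0

floor = -1, ceil = 0


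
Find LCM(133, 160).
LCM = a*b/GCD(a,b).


GCD(133, 160) = 1
LCM = 133*160/1 = 21280/1 = 21280

LCM = 21280


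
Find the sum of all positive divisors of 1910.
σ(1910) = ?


Divisors of 1910: 1, 2, 5, 10, 191, 382, 955, 1910
Sum = 1 + 2 + 5 + 10 + 191 + 382 + 955 + 1910 = 3456

σ(1910) = 3456


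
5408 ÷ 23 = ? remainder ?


5408 = 23 * 235 + 3
Check: 5405 + 3 = 5408

q = 235, r = 3


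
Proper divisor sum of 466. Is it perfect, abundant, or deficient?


Proper divisors: 1, 2, 233
Sum = 1 + 2 + 233 = 236
236 < 466 → deficient

s(466) = 236 (deficient)


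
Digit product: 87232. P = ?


8 × 7 × 2 × 3 × 2 = 672


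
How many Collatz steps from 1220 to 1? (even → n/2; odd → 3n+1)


1220 → 610 → 305 → 916 → 458 → 229 → 688 → 344 → 172 → 86 → 43 → 130 → 65 → 196 → 98 → 49 → 148 → 74 → 37 → 112 → 56 → 28 → 14 → 7 → 22 → 11 → 34 → 17 → 52 → 26 → 13 → 40 → 20 → 10 → 5 → 16 → 8 → 4 → 2 → 1
Total steps = 39

39 steps


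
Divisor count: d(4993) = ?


4993 = 4993^1
d(4993) = (1+1) = 2

2 divisors


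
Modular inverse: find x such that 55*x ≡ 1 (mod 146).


Use the extended Euclidean algorithm on (146, 55); each row r = 146*s + 55*t:
r=146, s=1, t=0
r=55, s=0, t=1
q=2: r=36, s=1, t=-2   [146*(1) + 55*(-2) = 36]
q=1: r=19, s=-1, t=3   [146*(-1) + 55*(3) = 19]
q=1: r=17, s=2, t=-5   [146*(2) + 55*(-5) = 17]
q=1: r=2, s=-3, t=8   [146*(-3) + 55*(8) = 2]
q=8: r=1, s=26, t=-69   [146*(26) + 55*(-69) = 1]
q=2: r=0, s=-55, t=146   [146*(-55) + 55*(146) = 0]
GCD = 1 with t = -69, so 55*(-69) ≡ 1 (mod 146)
Inverse = -69 mod 146 = 77
Check: 55 * 77 = 4235 ≡ 1 (mod 146)

55^(-1) ≡ 77 (mod 146)


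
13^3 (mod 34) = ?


13^1 mod 34 = 13
13^2 mod 34 = 33
13^3 mod 34 = 21


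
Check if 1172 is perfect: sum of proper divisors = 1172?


Proper divisors of 1172: 1, 2, 4, 293, 586
Sum = 1 + 2 + 4 + 293 + 586 = 886

No, 1172 is not perfect (886 ≠ 1172)


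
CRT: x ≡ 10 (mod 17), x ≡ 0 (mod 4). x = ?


M = 17*4 = 68
M1 = M/17 = 4, M2 = M/4 = 17
M1^(-1) mod 17 = 13, M2^(-1) mod 4 = 1
x = 10*4*13 + 0*17*1 = 520
520 mod 68 = 44
Check: 44 mod 17 = 10 ✓, 44 mod 4 = 0 ✓

x ≡ 44 (mod 68)


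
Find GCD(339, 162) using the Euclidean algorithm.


339 = 2 * 162 + 15
162 = 10 * 15 + 12
15 = 1 * 12 + 3
12 = 4 * 3 + 0
GCD = 3


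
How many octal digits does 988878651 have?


988878651 in base 8 = 7274213473
Number of digits = 10

10 digits (base 8)


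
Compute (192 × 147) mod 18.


192 × 147 = 28224
28224 mod 18 = 0


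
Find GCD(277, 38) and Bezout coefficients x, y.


Tabular extended Euclidean (each row: r = 277*s + 38*t):
r=277, s=1, t=0
r=38, s=0, t=1
q=7: r=11, s=1, t=-7   [277*(1) + 38*(-7) = 11]
q=3: r=5, s=-3, t=22   [277*(-3) + 38*(22) = 5]
q=2: r=1, s=7, t=-51   [277*(7) + 38*(-51) = 1]
q=5: r=0, s=-38, t=277   [277*(-38) + 38*(277) = 0]
GCD = 1; from the row with r=1: x=7, y=-51
Check: 277*(7) + 38*(-51) = 1939 - 1938 = 1

GCD = 1, x = 7, y = -51


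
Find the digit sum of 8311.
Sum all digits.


8 + 3 + 1 + 1 = 13


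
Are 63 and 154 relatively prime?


Euclidean algorithm:
154 = 2 * 63 + 28
63 = 2 * 28 + 7
28 = 4 * 7 + 0
GCD(63, 154) = 7

No, not coprime (GCD = 7)


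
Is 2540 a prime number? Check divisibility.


2540 / 2 = 1270 (exact division)
2540 is NOT prime.

No, 2540 is not prime


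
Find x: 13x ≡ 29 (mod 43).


GCD(13, 43) = 1, unique solution
a^(-1) mod 43 = 10
x = 10 * 29 mod 43 = 32

x ≡ 32 (mod 43)


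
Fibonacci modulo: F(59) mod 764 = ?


F(k) mod 764 for k=1..59:
1, 1, 2, 3, 5, 8, 13, 21, 34, 55, 89, 144, 233, 377, 610, 223, 69, 292, 361, 653, 250, 139, 389, 528, 153, 681, 70, 751, 57, 44, 101, 145, 246, 391, 637, 264, 137, 401, 538, 175, 713, 124, 73, 197, 270, 467, 737, 440, 413, 89, 502, 591, 329, 156, 485, 641, 362, 239, 601
F(59) mod 764 = 601


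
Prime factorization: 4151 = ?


4151 / 7 = 593
593 / 593 = 1
4151 = 7 × 593


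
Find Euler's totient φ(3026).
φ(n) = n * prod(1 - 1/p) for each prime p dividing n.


3026 = 2 × 17 × 89
Prime factors: 2, 17, 89
φ(3026) = 3026 × (1-1/2) × (1-1/17) × (1-1/89)
= 3026 × 1/2 × 16/17 × 88/89 = 1408

φ(3026) = 1408


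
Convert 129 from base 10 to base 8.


129 (base 10) = 129 (decimal)
129 (decimal) = 201 (base 8)


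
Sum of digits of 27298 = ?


2 + 7 + 2 + 9 + 8 = 28


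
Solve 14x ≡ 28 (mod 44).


GCD(14, 44) = 2 divides 28
Divide: 7x ≡ 14 (mod 22)
x ≡ 2 (mod 22)


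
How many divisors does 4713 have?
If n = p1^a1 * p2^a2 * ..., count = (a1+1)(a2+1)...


4713 = 3^1 × 1571^1
d(4713) = (1+1) × (1+1) = 4

4 divisors


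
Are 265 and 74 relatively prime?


Euclidean algorithm:
265 = 3 * 74 + 43
74 = 1 * 43 + 31
43 = 1 * 31 + 12
31 = 2 * 12 + 7
12 = 1 * 7 + 5
7 = 1 * 5 + 2
5 = 2 * 2 + 1
2 = 2 * 1 + 0
GCD(265, 74) = 1

Yes, coprime (GCD = 1)


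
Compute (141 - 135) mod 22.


141 - 135 = 6
6 mod 22 = 6


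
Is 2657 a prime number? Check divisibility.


Check divisors up to sqrt(2657) = 51.5461
No divisors found.
2657 is prime.

Yes, 2657 is prime


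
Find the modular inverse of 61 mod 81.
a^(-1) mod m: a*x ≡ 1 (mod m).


Use the extended Euclidean algorithm on (81, 61); each row r = 81*s + 61*t:
r=81, s=1, t=0
r=61, s=0, t=1
q=1: r=20, s=1, t=-1   [81*(1) + 61*(-1) = 20]
q=3: r=1, s=-3, t=4   [81*(-3) + 61*(4) = 1]
q=20: r=0, s=61, t=-81   [81*(61) + 61*(-81) = 0]
GCD = 1 with t = 4, so 61*(4) ≡ 1 (mod 81)
Inverse = 4 mod 81 = 4
Check: 61 * 4 = 244 ≡ 1 (mod 81)

61^(-1) ≡ 4 (mod 81)


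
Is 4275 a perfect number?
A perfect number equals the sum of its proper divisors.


Proper divisors of 4275: 1, 3, 5, 9, 15, 19, 25, 45, 57, 75, 95, 171, 225, 285, 475, 855, 1425
Sum = 1 + 3 + 5 + 9 + 15 + 19 + 25 + 45 + 57 + 75 + 95 + 171 + 225 + 285 + 475 + 855 + 1425 = 3785

No, 4275 is not perfect (3785 ≠ 4275)


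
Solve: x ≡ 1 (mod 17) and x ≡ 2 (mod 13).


M = 17*13 = 221
M1 = M/17 = 13, M2 = M/13 = 17
M1^(-1) mod 17 = 4, M2^(-1) mod 13 = 10
x = 1*13*4 + 2*17*10 = 392
392 mod 221 = 171
Check: 171 mod 17 = 1 ✓, 171 mod 13 = 2 ✓

x ≡ 171 (mod 221)


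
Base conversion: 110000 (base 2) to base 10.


110000 (base 2) = 48 (decimal)
48 (decimal) = 48 (base 10)


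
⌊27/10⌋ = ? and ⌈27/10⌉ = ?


27/10 = 2.7000
floor = 2
ceil = 3

floor = 2, ceil = 3


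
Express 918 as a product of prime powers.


918 / 2 = 459
459 / 3 = 153
153 / 3 = 51
51 / 3 = 17
17 / 17 = 1
918 = 2 × 3^3 × 17


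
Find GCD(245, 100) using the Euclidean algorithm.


245 = 2 * 100 + 45
100 = 2 * 45 + 10
45 = 4 * 10 + 5
10 = 2 * 5 + 0
GCD = 5


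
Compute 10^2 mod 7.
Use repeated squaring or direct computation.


10^1 mod 7 = 3
10^2 mod 7 = 2


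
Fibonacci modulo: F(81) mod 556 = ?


F(k) mod 556 for k=1..81:
1, 1, 2, 3, 5, 8, 13, 21, 34, 55, 89, 144, 233, 377, 54, 431, 485, 360, 289, 93, 382, 475, 301, 220, 521, 185, 150, 335, 485, 264, 193, 457, 94, 551, 89, 84, 173, 257, 430, 131, 5, 136, 141, 277, 418, 139, 1, 140, 141, 281, 422, 147, 13, 160, 173, 333, 506, 283, 233, 516, 193, 153, 346, 499, 289, 232, 521, 197, 162, 359, 521, 324, 289, 57, 346, 403, 193, 40, 233, 273, 506
F(81) mod 556 = 506


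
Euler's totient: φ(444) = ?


444 = 2^2 × 3 × 37
Prime factors: 2, 3, 37
φ(444) = 444 × (1-1/2) × (1-1/3) × (1-1/37)
= 444 × 1/2 × 2/3 × 36/37 = 144

φ(444) = 144


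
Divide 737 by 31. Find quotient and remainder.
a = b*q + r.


737 = 31 * 23 + 24
Check: 713 + 24 = 737

q = 23, r = 24


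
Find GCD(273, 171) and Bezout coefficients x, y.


Tabular extended Euclidean (each row: r = 273*s + 171*t):
r=273, s=1, t=0
r=171, s=0, t=1
q=1: r=102, s=1, t=-1   [273*(1) + 171*(-1) = 102]
q=1: r=69, s=-1, t=2   [273*(-1) + 171*(2) = 69]
q=1: r=33, s=2, t=-3   [273*(2) + 171*(-3) = 33]
q=2: r=3, s=-5, t=8   [273*(-5) + 171*(8) = 3]
q=11: r=0, s=57, t=-91   [273*(57) + 171*(-91) = 0]
GCD = 3; from the row with r=3: x=-5, y=8
Check: 273*(-5) + 171*(8) = -1365 + 1368 = 3

GCD = 3, x = -5, y = 8


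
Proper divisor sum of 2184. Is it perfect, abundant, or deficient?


Proper divisors: 1, 2, 3, 4, 6, 7, 8, 12, 13, 14, 21, 24, 26, 28, 39, 42, 52, 56, 78, 84, 91, 104, 156, 168, 182, 273, 312, 364, 546, 728, 1092
Sum = 1 + 2 + 3 + 4 + 6 + 7 + 8 + 12 + 13 + 14 + 21 + 24 + 26 + 28 + 39 + 42 + 52 + 56 + 78 + 84 + 91 + 104 + 156 + 168 + 182 + 273 + 312 + 364 + 546 + 728 + 1092 = 4536
4536 > 2184 → abundant

s(2184) = 4536 (abundant)


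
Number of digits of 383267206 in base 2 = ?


383267206 in base 2 = 10110110110000011000110000110
Number of digits = 29

29 digits (base 2)


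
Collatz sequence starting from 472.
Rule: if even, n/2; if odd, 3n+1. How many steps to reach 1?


472 → 236 → 118 → 59 → 178 → 89 → 268 → 134 → 67 → 202 → 101 → 304 → 152 → 76 → 38 → 19 → 58 → 29 → 88 → 44 → 22 → 11 → 34 → 17 → 52 → 26 → 13 → 40 → 20 → 10 → 5 → 16 → 8 → 4 → 2 → 1
Total steps = 35

35 steps


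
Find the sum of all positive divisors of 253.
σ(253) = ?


Divisors of 253: 1, 11, 23, 253
Sum = 1 + 11 + 23 + 253 = 288

σ(253) = 288
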